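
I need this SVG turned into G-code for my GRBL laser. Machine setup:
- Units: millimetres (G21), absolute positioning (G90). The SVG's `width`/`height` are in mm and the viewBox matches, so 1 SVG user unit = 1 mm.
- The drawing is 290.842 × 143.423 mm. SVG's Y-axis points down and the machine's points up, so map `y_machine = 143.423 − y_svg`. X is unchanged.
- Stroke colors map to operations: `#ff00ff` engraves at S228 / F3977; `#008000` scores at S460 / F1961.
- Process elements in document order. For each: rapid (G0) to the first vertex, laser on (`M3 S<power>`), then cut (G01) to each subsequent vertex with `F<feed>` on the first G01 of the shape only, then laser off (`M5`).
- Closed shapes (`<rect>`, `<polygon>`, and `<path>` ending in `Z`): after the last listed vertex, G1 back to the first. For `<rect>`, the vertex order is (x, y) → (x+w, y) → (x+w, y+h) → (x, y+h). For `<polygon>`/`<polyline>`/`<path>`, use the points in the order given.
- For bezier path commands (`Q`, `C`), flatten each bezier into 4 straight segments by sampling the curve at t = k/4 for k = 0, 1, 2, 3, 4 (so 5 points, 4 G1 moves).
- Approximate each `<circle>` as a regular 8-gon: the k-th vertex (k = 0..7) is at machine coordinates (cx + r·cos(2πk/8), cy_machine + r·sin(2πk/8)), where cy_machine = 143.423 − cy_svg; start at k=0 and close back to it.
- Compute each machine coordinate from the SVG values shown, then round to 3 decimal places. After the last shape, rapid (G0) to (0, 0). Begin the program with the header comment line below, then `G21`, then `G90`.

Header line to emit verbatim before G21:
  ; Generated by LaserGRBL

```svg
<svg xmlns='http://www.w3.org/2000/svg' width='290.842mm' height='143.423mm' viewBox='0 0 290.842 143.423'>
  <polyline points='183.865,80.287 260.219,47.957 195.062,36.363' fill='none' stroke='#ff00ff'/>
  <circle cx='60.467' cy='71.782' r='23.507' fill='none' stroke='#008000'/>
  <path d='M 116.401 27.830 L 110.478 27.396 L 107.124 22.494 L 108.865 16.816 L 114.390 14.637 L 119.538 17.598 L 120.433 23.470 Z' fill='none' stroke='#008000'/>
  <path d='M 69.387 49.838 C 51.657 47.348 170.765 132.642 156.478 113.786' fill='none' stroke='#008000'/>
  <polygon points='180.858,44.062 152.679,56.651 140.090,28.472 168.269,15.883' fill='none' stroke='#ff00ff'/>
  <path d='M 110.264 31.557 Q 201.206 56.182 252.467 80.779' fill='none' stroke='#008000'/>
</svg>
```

; Generated by LaserGRBL
G21
G90
G0 X183.865 Y63.136
M3 S228
G01 X260.219 Y95.466 F3977
G01 X195.062 Y107.060
M5
G0 X83.974 Y71.641
M3 S460
G01 X77.089 Y88.263 F1961
G01 X60.467 Y95.148
G01 X43.845 Y88.263
G01 X36.960 Y71.641
G01 X43.845 Y55.019
G01 X60.467 Y48.134
G01 X77.089 Y55.019
G01 X83.974 Y71.641
M5
G0 X116.401 Y115.593
M3 S460
G01 X110.478 Y116.027 F1961
G01 X107.124 Y120.929
G01 X108.865 Y126.607
G01 X114.390 Y128.786
G01 X119.538 Y125.825
G01 X120.433 Y119.953
G01 X116.401 Y115.593
M5
G0 X69.387 Y93.585
M3 S460
G01 X77.524 Y81.992 F1961
G01 X111.641 Y55.474
G01 X146.404 Y32.024
G01 X156.478 Y29.637
M5
G0 X180.858 Y99.361
M3 S228
G01 X152.679 Y86.772 F3977
G01 X140.090 Y114.951
G01 X168.269 Y127.540
G01 X180.858 Y99.361
M5
G0 X110.264 Y111.866
M3 S460
G01 X153.255 Y99.555 F1961
G01 X191.286 Y87.248
G01 X224.356 Y74.944
G01 X252.467 Y62.644
M5
G0 X0.000 Y0.000

viewBox `0 0 290.842 143.423` with mm width/height → 1 unit = 1 mm. Flip: y_m = 143.423 − y_svg.

**Shape 1** — `<polyline>` open polyline, stroke `#ff00ff` → engrave (S228, F3977). Machine vertices: (183.865,63.136) → (260.219,95.466) → (195.062,107.060). Open path.

**Shape 2** — `<circle>` circle, stroke `#008000` → score (S460, F1961). Machine vertices: (83.974,71.641) → (77.089,88.263) → (60.467,95.148) → (43.845,88.263) → (36.960,71.641) → (43.845,55.019) → (60.467,48.134) → (77.089,55.019) → (83.974,71.641). Closed: final G1 returns to the first vertex.

**Shape 3** — `<path>` regular polygon, stroke `#008000` → score (S460, F1961). Machine vertices: (116.401,115.593) → (110.478,116.027) → (107.124,120.929) → (108.865,126.607) → (114.390,128.786) → (119.538,125.825) → (120.433,119.953) → (116.401,115.593). Closed: final G1 returns to the first vertex.

**Shape 4** — `<path>` cubic bezier, stroke `#008000` → score (S460, F1961). Control points (SVG): P0=(69.387,49.838), P1=(51.657,47.348), P2=(170.765,132.642), P3=(156.478,113.786); sampled at t=k/4. Machine vertices: (69.387,93.585) → (77.524,81.992) → (111.641,55.474) → (146.404,32.024) → (156.478,29.637). Open path.

**Shape 5** — `<polygon>` regular polygon, stroke `#ff00ff` → engrave (S228, F3977). Machine vertices: (180.858,99.361) → (152.679,86.772) → (140.090,114.951) → (168.269,127.540) → (180.858,99.361). Closed: final G1 returns to the first vertex.

**Shape 6** — `<path>` quadratic bezier, stroke `#008000` → score (S460, F1961). Control points (SVG): P0=(110.264,31.557), P1=(201.206,56.182), P2=(252.467,80.779); sampled at t=k/4. Machine vertices: (110.264,111.866) → (153.255,99.555) → (191.286,87.248) → (224.356,74.944) → (252.467,62.644). Open path.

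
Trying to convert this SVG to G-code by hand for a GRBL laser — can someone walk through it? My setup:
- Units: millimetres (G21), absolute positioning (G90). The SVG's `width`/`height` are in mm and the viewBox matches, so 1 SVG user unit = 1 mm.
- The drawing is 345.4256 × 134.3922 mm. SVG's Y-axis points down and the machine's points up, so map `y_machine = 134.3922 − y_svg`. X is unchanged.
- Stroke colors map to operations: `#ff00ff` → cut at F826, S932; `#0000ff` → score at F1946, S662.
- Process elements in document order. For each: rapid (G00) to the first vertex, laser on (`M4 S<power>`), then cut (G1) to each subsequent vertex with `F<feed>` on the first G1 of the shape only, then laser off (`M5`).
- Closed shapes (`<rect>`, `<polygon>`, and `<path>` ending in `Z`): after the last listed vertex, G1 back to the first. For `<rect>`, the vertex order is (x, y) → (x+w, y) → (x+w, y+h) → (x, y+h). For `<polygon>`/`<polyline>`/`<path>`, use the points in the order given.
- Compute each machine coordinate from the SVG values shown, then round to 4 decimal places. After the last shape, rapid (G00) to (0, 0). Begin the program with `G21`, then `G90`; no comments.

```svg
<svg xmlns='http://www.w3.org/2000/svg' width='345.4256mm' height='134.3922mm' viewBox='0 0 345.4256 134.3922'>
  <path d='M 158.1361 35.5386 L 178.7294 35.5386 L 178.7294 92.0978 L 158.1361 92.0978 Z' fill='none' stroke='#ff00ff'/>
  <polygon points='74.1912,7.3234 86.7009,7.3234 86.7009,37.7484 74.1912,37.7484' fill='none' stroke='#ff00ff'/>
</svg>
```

G21
G90
G00 X158.1361 Y98.8536
M4 S932
G1 X178.7294 Y98.8536 F826
G1 X178.7294 Y42.2944
G1 X158.1361 Y42.2944
G1 X158.1361 Y98.8536
M5
G00 X74.1912 Y127.0688
M4 S932
G1 X86.7009 Y127.0688 F826
G1 X86.7009 Y96.6438
G1 X74.1912 Y96.6438
G1 X74.1912 Y127.0688
M5
G00 X0.0000 Y0.0000

1 u = 1 mm; y_m = 134.3922 − y.

[1] `<path>` rectangle, #ff00ff→cut S932 F826: (158.1361,98.8536) → (178.7294,98.8536) → (178.7294,42.2944) → (158.1361,42.2944) → (158.1361,98.8536) (closed)

[2] `<polygon>` rectangle, #ff00ff→cut S932 F826: (74.1912,127.0688) → (86.7009,127.0688) → (86.7009,96.6438) → (74.1912,96.6438) → (74.1912,127.0688) (closed)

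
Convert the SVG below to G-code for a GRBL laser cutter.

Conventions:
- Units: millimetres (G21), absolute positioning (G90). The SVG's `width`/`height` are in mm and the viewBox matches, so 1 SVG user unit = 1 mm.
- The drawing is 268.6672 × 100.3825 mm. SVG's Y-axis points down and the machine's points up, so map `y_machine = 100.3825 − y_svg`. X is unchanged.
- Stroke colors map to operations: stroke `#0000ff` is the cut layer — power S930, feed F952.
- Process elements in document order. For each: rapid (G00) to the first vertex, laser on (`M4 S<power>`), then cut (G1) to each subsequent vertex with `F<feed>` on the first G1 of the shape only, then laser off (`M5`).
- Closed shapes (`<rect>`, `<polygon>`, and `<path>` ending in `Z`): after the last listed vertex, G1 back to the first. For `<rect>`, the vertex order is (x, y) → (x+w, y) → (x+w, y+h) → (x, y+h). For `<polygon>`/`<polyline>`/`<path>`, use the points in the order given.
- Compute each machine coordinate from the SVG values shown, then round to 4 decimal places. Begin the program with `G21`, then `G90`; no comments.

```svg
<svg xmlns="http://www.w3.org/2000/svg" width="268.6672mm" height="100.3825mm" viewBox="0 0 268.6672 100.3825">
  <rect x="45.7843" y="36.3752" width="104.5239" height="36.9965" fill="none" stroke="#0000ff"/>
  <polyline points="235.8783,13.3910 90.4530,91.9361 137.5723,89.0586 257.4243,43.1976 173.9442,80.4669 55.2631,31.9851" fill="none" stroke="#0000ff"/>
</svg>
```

G21
G90
G00 X45.7843 Y64.0073
M4 S930
G1 X150.3082 Y64.0073 F952
G1 X150.3082 Y27.0108
G1 X45.7843 Y27.0108
G1 X45.7843 Y64.0073
M5
G00 X235.8783 Y86.9915
M4 S930
G1 X90.4530 Y8.4464 F952
G1 X137.5723 Y11.3239
G1 X257.4243 Y57.1849
G1 X173.9442 Y19.9156
G1 X55.2631 Y68.3974
M5

viewBox `0 0 268.6672 100.3825` with mm width/height → 1 unit = 1 mm. Flip: y_m = 100.3825 − y_svg.

**Shape 1** — `<rect>` rectangle, stroke `#0000ff` → cut (S930, F952). Machine vertices: (45.7843,64.0073) → (150.3082,64.0073) → (150.3082,27.0108) → (45.7843,27.0108) → (45.7843,64.0073). Closed: final G1 returns to the first vertex.

**Shape 2** — `<polyline>` open polyline, stroke `#0000ff` → cut (S930, F952). Machine vertices: (235.8783,86.9915) → (90.4530,8.4464) → (137.5723,11.3239) → (257.4243,57.1849) → (173.9442,19.9156) → (55.2631,68.3974). Open path.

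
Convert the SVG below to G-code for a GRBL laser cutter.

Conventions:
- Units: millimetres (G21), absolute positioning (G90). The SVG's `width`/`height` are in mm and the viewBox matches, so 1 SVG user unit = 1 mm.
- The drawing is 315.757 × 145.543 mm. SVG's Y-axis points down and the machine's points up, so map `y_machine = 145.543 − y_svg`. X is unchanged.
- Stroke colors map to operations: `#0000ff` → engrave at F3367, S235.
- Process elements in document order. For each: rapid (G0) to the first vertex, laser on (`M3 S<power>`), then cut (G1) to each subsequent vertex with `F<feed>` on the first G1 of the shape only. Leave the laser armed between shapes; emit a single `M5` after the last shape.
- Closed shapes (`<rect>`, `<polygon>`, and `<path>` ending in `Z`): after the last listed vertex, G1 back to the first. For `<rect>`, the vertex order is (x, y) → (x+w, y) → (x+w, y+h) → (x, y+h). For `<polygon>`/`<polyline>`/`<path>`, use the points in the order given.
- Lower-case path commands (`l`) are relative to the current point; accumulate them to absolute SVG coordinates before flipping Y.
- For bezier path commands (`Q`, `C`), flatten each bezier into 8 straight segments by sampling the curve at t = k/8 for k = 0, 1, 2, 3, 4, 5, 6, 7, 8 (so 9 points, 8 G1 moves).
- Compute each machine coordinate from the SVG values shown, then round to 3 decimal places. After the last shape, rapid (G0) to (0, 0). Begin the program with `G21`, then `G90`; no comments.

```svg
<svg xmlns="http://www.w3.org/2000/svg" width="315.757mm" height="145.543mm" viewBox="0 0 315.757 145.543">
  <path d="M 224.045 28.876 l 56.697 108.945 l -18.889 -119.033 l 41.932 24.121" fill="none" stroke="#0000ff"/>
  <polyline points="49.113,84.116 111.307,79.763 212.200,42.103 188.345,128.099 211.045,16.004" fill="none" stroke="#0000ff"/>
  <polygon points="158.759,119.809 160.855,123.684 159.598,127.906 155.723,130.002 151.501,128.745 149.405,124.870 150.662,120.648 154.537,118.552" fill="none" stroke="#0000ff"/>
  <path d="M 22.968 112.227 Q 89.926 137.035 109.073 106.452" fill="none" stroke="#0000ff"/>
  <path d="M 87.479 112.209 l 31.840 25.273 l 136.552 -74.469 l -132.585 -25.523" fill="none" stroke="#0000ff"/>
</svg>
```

G21
G90
G0 X224.045 Y116.667
M3 S235
G1 X280.742 Y7.722 F3367
G1 X261.853 Y126.755
G1 X303.785 Y102.634
G0 X49.113 Y61.427
M3 S235
G1 X111.307 Y65.780 F3367
G1 X212.200 Y103.440
G1 X188.345 Y17.444
G1 X211.045 Y129.539
G0 X158.759 Y25.734
M3 S235
G1 X160.855 Y21.859 F3367
G1 X159.598 Y17.637
G1 X155.723 Y15.541
G1 X151.501 Y16.798
G1 X149.405 Y20.673
G1 X150.662 Y24.895
G1 X154.537 Y26.991
G1 X158.759 Y25.734
G0 X22.968 Y33.316
M3 S235
G1 X38.960 Y27.979 F3367
G1 X53.459 Y24.374
G1 X66.463 Y22.499
G1 X77.973 Y22.356
G1 X87.989 Y23.943
G1 X96.511 Y27.261
G1 X103.539 Y32.311
G1 X109.073 Y39.091
G0 X87.479 Y33.334
M3 S235
G1 X119.319 Y8.061 F3367
G1 X255.871 Y82.530
G1 X123.286 Y108.053
M5
G0 X0.000 Y0.000

1 u = 1 mm; y_m = 145.543 − y.

[1] `<path>` open polyline, #0000ff→engrave S235 F3367: (224.045,116.667) → (280.742,7.722) → (261.853,126.755) → (303.785,102.634)

[2] `<polyline>` open polyline, #0000ff→engrave S235 F3367: (49.113,61.427) → (111.307,65.780) → (212.200,103.440) → (188.345,17.444) → (211.045,129.539)

[3] `<polygon>` regular polygon, #0000ff→engrave S235 F3367: (158.759,25.734) → (160.855,21.859) → (159.598,17.637) → (155.723,15.541) → (151.501,16.798) → (149.405,20.673) → (150.662,24.895) → (154.537,26.991) → (158.759,25.734) (closed)

[4] `<path>` quadratic bezier, #0000ff→engrave S235 F3367: (22.968,33.316) → (38.960,27.979) → (53.459,24.374) → (66.463,22.499) → (77.973,22.356) → (87.989,23.943) → (96.511,27.261) → (103.539,32.311) → (109.073,39.091)

[5] `<path>` open polyline, #0000ff→engrave S235 F3367: (87.479,33.334) → (119.319,8.061) → (255.871,82.530) → (123.286,108.053)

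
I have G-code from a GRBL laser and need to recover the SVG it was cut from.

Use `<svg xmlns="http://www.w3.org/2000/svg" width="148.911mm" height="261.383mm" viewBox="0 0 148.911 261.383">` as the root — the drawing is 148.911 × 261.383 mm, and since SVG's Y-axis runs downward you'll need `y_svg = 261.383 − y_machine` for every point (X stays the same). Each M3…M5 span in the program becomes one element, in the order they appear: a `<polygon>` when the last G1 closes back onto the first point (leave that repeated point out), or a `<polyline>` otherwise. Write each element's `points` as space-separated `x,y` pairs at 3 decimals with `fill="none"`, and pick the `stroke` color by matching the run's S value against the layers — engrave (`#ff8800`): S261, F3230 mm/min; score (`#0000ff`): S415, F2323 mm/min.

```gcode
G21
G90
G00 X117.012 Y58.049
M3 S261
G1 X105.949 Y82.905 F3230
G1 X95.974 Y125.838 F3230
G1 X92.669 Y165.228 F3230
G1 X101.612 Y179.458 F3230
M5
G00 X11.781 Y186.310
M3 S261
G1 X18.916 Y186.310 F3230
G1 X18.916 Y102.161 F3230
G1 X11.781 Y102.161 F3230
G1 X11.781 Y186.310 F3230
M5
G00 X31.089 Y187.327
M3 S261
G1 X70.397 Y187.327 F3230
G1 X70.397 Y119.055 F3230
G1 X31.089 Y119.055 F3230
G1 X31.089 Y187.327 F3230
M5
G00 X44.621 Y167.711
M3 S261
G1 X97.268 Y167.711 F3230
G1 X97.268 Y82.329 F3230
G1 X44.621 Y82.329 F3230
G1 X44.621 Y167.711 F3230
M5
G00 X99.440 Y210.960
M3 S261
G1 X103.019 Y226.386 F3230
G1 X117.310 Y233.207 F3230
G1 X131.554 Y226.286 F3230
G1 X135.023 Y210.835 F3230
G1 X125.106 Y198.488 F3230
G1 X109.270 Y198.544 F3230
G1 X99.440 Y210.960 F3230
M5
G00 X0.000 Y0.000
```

Each laser-on run becomes one SVG element. Flip Y back into SVG space with y_svg = 261.383 − y_machine. Every run uses S261, so all elements get stroke `#ff8800` (engrave).

Run 1: The run is open, so emit a `<polyline>` with points (Y-flipped): 117.012,203.334 105.949,178.478 95.974,135.545 92.669,96.155 101.612,81.925.

Run 2: The run returns to its start, so emit a `<polygon>` with points (Y-flipped): 11.781,75.073 18.916,75.073 18.916,159.222 11.781,159.222.

Run 3: The run returns to its start, so emit a `<polygon>` with points (Y-flipped): 31.089,74.056 70.397,74.056 70.397,142.328 31.089,142.328.

Run 4: The run returns to its start, so emit a `<polygon>` with points (Y-flipped): 44.621,93.672 97.268,93.672 97.268,179.054 44.621,179.054.

Run 5: The run returns to its start, so emit a `<polygon>` with points (Y-flipped): 99.440,50.423 103.019,34.997 117.310,28.176 131.554,35.097 135.023,50.548 125.106,62.895 109.270,62.839.

<svg xmlns="http://www.w3.org/2000/svg" width="148.911mm" height="261.383mm" viewBox="0 0 148.911 261.383">
  <polyline points="117.012,203.334 105.949,178.478 95.974,135.545 92.669,96.155 101.612,81.925" fill="none" stroke="#ff8800"/>
  <polygon points="11.781,75.073 18.916,75.073 18.916,159.222 11.781,159.222" fill="none" stroke="#ff8800"/>
  <polygon points="31.089,74.056 70.397,74.056 70.397,142.328 31.089,142.328" fill="none" stroke="#ff8800"/>
  <polygon points="44.621,93.672 97.268,93.672 97.268,179.054 44.621,179.054" fill="none" stroke="#ff8800"/>
  <polygon points="99.440,50.423 103.019,34.997 117.310,28.176 131.554,35.097 135.023,50.548 125.106,62.895 109.270,62.839" fill="none" stroke="#ff8800"/>
</svg>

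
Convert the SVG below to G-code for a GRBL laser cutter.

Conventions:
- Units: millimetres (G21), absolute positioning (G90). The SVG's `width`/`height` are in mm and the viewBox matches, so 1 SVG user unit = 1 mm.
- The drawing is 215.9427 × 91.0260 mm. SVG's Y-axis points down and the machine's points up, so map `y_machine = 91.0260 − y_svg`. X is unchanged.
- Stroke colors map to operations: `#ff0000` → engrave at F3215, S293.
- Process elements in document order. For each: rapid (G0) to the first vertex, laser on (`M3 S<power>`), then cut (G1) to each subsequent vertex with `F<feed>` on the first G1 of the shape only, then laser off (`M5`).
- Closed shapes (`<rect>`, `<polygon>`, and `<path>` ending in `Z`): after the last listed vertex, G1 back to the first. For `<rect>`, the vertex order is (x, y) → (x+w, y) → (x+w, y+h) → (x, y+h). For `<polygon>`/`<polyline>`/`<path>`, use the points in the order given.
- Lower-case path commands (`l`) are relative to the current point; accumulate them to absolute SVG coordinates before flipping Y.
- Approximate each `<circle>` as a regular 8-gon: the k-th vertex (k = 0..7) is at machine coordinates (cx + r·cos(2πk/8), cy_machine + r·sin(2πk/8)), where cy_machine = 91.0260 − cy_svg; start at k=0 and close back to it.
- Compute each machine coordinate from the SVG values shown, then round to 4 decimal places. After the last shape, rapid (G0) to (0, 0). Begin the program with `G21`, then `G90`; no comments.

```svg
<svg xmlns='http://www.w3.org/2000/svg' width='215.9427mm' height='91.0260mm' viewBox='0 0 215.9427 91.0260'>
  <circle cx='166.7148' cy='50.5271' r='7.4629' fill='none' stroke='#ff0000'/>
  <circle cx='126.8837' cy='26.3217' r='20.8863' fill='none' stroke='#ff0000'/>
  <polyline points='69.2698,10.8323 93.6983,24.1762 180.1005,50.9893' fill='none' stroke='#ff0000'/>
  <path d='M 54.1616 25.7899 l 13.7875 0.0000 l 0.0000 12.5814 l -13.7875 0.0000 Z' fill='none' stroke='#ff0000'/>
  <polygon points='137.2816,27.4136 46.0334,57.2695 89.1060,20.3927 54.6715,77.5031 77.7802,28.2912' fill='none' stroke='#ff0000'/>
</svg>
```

G21
G90
G0 X174.1777 Y40.4989
M3 S293
G1 X171.9919 Y45.7760 F3215
G1 X166.7148 Y47.9618
G1 X161.4377 Y45.7760
G1 X159.2519 Y40.4989
G1 X161.4377 Y35.2218
G1 X166.7148 Y33.0360
G1 X171.9919 Y35.2218
G1 X174.1777 Y40.4989
M5
G0 X147.7700 Y64.7043
M3 S293
G1 X141.6525 Y79.4731 F3215
G1 X126.8837 Y85.5906
G1 X112.1149 Y79.4731
G1 X105.9974 Y64.7043
G1 X112.1149 Y49.9355
G1 X126.8837 Y43.8180
G1 X141.6525 Y49.9355
G1 X147.7700 Y64.7043
M5
G0 X69.2698 Y80.1937
M3 S293
G1 X93.6983 Y66.8498 F3215
G1 X180.1005 Y40.0367
M5
G0 X54.1616 Y65.2361
M3 S293
G1 X67.9491 Y65.2361 F3215
G1 X67.9491 Y52.6547
G1 X54.1616 Y52.6547
G1 X54.1616 Y65.2361
M5
G0 X137.2816 Y63.6124
M3 S293
G1 X46.0334 Y33.7565 F3215
G1 X89.1060 Y70.6333
G1 X54.6715 Y13.5229
G1 X77.7802 Y62.7348
G1 X137.2816 Y63.6124
M5
G0 X0.0000 Y0.0000

viewBox `0 0 215.9427 91.0260` with mm width/height → 1 unit = 1 mm. Flip: y_m = 91.0260 − y_svg.

**Shape 1** — `<circle>` circle, stroke `#ff0000` → engrave (S293, F3215). Machine vertices: (174.1777,40.4989) → (171.9919,45.7760) → (166.7148,47.9618) → (161.4377,45.7760) → (159.2519,40.4989) → (161.4377,35.2218) → (166.7148,33.0360) → (171.9919,35.2218) → (174.1777,40.4989). Closed: final G1 returns to the first vertex.

**Shape 2** — `<circle>` circle, stroke `#ff0000` → engrave (S293, F3215). Machine vertices: (147.7700,64.7043) → (141.6525,79.4731) → (126.8837,85.5906) → (112.1149,79.4731) → (105.9974,64.7043) → (112.1149,49.9355) → (126.8837,43.8180) → (141.6525,49.9355) → (147.7700,64.7043). Closed: final G1 returns to the first vertex.

**Shape 3** — `<polyline>` open polyline, stroke `#ff0000` → engrave (S293, F3215). Machine vertices: (69.2698,80.1937) → (93.6983,66.8498) → (180.1005,40.0367). Open path.

**Shape 4** — `<path>` rectangle, stroke `#ff0000` → engrave (S293, F3215). Machine vertices: (54.1616,65.2361) → (67.9491,65.2361) → (67.9491,52.6547) → (54.1616,52.6547) → (54.1616,65.2361). Closed: final G1 returns to the first vertex.

**Shape 5** — `<polygon>` closed polygon, stroke `#ff0000` → engrave (S293, F3215). Machine vertices: (137.2816,63.6124) → (46.0334,33.7565) → (89.1060,70.6333) → (54.6715,13.5229) → (77.7802,62.7348) → (137.2816,63.6124). Closed: final G1 returns to the first vertex.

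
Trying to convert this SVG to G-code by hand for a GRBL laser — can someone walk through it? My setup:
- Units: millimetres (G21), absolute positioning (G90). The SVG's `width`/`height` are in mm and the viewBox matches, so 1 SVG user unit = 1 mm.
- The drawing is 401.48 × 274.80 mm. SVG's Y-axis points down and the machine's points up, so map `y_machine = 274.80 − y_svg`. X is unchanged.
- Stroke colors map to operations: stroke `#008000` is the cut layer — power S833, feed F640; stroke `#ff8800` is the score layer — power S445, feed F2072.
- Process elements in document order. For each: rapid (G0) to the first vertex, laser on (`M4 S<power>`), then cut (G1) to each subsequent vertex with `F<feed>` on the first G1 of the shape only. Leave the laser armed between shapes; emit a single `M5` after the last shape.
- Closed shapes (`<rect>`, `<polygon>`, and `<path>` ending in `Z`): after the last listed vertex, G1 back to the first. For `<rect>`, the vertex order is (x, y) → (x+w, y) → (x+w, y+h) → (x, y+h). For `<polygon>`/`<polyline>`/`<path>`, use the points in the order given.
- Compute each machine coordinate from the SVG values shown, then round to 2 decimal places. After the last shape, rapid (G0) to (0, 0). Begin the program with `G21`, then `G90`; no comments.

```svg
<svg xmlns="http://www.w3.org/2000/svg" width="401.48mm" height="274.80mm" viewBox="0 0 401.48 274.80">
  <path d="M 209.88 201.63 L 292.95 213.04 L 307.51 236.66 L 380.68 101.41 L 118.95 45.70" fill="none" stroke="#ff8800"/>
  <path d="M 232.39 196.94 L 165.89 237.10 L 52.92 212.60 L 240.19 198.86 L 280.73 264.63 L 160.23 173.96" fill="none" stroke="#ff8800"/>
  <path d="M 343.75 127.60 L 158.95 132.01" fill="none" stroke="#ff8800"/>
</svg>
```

G21
G90
G0 X209.88 Y73.17
M4 S445
G1 X292.95 Y61.76 F2072
G1 X307.51 Y38.14
G1 X380.68 Y173.39
G1 X118.95 Y229.10
G0 X232.39 Y77.86
M4 S445
G1 X165.89 Y37.70 F2072
G1 X52.92 Y62.20
G1 X240.19 Y75.94
G1 X280.73 Y10.17
G1 X160.23 Y100.84
G0 X343.75 Y147.20
M4 S445
G1 X158.95 Y142.79 F2072
M5
G0 X0.00 Y0.00

Since the viewBox matches the mm dimensions, user units are millimetres directly. The only transform is the Y-flip y_m = 274.80 − y_svg.

Shape 1 is a open polyline drawn with `<path>`. Its stroke #ff8800 means score at S445, F2072. After flipping Y the toolpath is (209.88,73.17) → (292.95,61.76) → (307.51,38.14) → (380.68,173.39) → (118.95,229.10).

Shape 2 is a open polyline drawn with `<path>`. Its stroke #ff8800 means score at S445, F2072. After flipping Y the toolpath is (232.39,77.86) → (165.89,37.70) → (52.92,62.20) → (240.19,75.94) → (280.73,10.17) → (160.23,100.84).

Shape 3 is a line segment drawn with `<path>`. Its stroke #ff8800 means score at S445, F2072. After flipping Y the toolpath is (343.75,147.20) → (158.95,142.79).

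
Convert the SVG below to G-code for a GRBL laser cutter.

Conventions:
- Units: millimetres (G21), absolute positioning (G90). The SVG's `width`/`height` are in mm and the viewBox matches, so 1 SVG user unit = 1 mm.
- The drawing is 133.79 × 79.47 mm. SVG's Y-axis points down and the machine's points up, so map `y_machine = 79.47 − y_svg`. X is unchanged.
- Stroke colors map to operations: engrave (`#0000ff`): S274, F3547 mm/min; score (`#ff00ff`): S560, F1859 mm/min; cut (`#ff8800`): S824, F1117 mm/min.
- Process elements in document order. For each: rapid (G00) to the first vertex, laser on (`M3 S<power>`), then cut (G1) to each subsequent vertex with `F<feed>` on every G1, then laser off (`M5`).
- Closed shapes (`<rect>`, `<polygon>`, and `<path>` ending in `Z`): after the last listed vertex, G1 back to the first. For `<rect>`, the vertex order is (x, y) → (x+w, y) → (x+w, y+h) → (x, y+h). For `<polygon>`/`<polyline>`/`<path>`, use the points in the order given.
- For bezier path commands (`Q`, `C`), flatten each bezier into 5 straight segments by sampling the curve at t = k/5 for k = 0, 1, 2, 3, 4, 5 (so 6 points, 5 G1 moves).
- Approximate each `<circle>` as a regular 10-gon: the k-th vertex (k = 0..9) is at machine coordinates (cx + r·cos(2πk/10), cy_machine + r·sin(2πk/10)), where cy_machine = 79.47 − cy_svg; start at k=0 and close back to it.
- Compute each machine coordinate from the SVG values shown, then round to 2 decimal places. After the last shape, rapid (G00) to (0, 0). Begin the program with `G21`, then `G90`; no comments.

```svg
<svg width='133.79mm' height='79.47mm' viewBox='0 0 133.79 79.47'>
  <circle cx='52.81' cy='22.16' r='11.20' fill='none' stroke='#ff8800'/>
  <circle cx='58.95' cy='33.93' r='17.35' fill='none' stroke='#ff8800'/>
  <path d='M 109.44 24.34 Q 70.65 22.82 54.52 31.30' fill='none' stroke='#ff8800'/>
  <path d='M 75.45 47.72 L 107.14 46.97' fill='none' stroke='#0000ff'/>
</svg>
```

G21
G90
G00 X64.01 Y57.31
M3 S824
G1 X61.87 Y63.89 F1117
G1 X56.27 Y67.96 F1117
G1 X49.35 Y67.96 F1117
G1 X43.75 Y63.89 F1117
G1 X41.61 Y57.31 F1117
G1 X43.75 Y50.73 F1117
G1 X49.35 Y46.66 F1117
G1 X56.27 Y46.66 F1117
G1 X61.87 Y50.73 F1117
G1 X64.01 Y57.31 F1117
M5
G00 X76.30 Y45.54
M3 S824
G1 X72.99 Y55.74 F1117
G1 X64.31 Y62.04 F1117
G1 X53.59 Y62.04 F1117
G1 X44.91 Y55.74 F1117
G1 X41.60 Y45.54 F1117
G1 X44.91 Y35.34 F1117
G1 X53.59 Y29.04 F1117
G1 X64.31 Y29.04 F1117
G1 X72.99 Y35.34 F1117
G1 X76.30 Y45.54 F1117
M5
G00 X109.44 Y55.13
M3 S824
G1 X94.83 Y55.34 F1117
G1 X82.03 Y54.75 F1117
G1 X71.05 Y53.35 F1117
G1 X61.88 Y51.16 F1117
G1 X54.52 Y48.17 F1117
M5
G00 X75.45 Y31.75
M3 S274
G1 X107.14 Y32.50 F3547
M5
G00 X0.00 Y0.00

viewBox `0 0 133.79 79.47` with mm width/height → 1 unit = 1 mm. Flip: y_m = 79.47 − y_svg.

**Shape 1** — `<circle>` circle, stroke `#ff8800` → cut (S824, F1117). Machine vertices: (64.01,57.31) → (61.87,63.89) → (56.27,67.96) → (49.35,67.96) → (43.75,63.89) → (41.61,57.31) → (43.75,50.73) → (49.35,46.66) → (56.27,46.66) → (61.87,50.73) → (64.01,57.31). Closed: final G1 returns to the first vertex.

**Shape 2** — `<circle>` circle, stroke `#ff8800` → cut (S824, F1117). Machine vertices: (76.30,45.54) → (72.99,55.74) → (64.31,62.04) → (53.59,62.04) → (44.91,55.74) → (41.60,45.54) → (44.91,35.34) → (53.59,29.04) → (64.31,29.04) → (72.99,35.34) → (76.30,45.54). Closed: final G1 returns to the first vertex.

**Shape 3** — `<path>` quadratic bezier, stroke `#ff8800` → cut (S824, F1117). Control points (SVG): P0=(109.44,24.34), P1=(70.65,22.82), P2=(54.52,31.30); sampled at t=k/5. Machine vertices: (109.44,55.13) → (94.83,55.34) → (82.03,54.75) → (71.05,53.35) → (61.88,51.16) → (54.52,48.17). Open path.

**Shape 4** — `<path>` line segment, stroke `#0000ff` → engrave (S274, F3547). Machine vertices: (75.45,31.75) → (107.14,32.50). Open path.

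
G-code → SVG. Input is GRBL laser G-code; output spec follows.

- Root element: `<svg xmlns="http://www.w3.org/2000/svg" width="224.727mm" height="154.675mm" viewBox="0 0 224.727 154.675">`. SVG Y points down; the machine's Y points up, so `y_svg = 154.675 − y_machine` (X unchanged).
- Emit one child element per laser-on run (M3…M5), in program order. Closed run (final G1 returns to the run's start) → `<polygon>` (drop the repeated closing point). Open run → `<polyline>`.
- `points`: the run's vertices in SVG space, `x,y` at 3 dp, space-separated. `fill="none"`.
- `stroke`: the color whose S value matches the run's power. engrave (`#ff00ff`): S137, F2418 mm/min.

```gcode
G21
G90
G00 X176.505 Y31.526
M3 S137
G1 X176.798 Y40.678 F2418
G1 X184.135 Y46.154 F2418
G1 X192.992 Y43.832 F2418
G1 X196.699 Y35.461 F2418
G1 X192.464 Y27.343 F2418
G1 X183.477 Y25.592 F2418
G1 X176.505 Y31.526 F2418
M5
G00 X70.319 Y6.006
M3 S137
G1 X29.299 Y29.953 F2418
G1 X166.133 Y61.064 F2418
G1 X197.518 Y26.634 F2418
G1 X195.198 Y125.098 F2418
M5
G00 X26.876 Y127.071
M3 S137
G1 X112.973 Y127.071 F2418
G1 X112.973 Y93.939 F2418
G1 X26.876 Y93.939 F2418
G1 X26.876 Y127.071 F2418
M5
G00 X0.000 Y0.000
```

<svg xmlns="http://www.w3.org/2000/svg" width="224.727mm" height="154.675mm" viewBox="0 0 224.727 154.675">
  <polygon points="176.505,123.149 176.798,113.997 184.135,108.521 192.992,110.843 196.699,119.214 192.464,127.332 183.477,129.083" fill="none" stroke="#ff00ff"/>
  <polyline points="70.319,148.669 29.299,124.722 166.133,93.611 197.518,128.041 195.198,29.577" fill="none" stroke="#ff00ff"/>
  <polygon points="26.876,27.604 112.973,27.604 112.973,60.736 26.876,60.736" fill="none" stroke="#ff00ff"/>
</svg>

Each laser-on run becomes one SVG element. Flip Y back into SVG space with y_svg = 154.675 − y_machine. Every run uses S137, so all elements get stroke `#ff00ff` (engrave).

Run 1: The run returns to its start, so emit a `<polygon>` with points (Y-flipped): 176.505,123.149 176.798,113.997 184.135,108.521 192.992,110.843 196.699,119.214 192.464,127.332 183.477,129.083.

Run 2: The run is open, so emit a `<polyline>` with points (Y-flipped): 70.319,148.669 29.299,124.722 166.133,93.611 197.518,128.041 195.198,29.577.

Run 3: The run returns to its start, so emit a `<polygon>` with points (Y-flipped): 26.876,27.604 112.973,27.604 112.973,60.736 26.876,60.736.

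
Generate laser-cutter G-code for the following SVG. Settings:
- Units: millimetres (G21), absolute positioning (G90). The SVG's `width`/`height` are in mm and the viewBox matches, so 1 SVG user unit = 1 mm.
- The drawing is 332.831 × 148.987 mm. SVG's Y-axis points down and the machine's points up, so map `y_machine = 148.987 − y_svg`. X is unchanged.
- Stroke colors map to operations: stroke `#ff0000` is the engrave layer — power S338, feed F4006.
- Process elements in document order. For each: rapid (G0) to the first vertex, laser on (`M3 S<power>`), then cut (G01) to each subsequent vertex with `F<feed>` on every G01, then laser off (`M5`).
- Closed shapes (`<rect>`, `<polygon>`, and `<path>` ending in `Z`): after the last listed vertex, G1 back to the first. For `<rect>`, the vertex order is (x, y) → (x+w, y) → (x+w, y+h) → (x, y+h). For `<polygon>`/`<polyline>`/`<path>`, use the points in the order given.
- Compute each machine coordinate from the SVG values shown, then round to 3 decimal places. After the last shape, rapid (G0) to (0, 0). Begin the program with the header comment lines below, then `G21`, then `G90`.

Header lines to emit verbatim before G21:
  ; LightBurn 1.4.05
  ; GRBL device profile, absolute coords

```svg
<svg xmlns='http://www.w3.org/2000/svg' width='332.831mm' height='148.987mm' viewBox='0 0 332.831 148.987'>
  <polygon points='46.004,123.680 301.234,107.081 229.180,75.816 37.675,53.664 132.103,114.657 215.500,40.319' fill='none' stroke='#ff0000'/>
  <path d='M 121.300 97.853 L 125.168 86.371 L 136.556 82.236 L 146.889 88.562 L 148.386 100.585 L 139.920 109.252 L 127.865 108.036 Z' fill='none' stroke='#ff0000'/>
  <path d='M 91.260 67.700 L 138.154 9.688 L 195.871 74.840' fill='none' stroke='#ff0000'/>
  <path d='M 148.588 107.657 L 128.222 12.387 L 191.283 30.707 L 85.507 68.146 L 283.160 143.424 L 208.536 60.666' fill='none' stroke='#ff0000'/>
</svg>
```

viewBox `0 0 332.831 148.987` with mm width/height → 1 unit = 1 mm. Flip: y_m = 148.987 − y_svg.

**Shape 1** — `<polygon>` closed polygon, stroke `#ff0000` → engrave (S338, F4006). Machine vertices: (46.004,25.307) → (301.234,41.906) → (229.180,73.171) → (37.675,95.323) → (132.103,34.330) → (215.500,108.668) → (46.004,25.307). Closed: final G1 returns to the first vertex.

**Shape 2** — `<path>` regular polygon, stroke `#ff0000` → engrave (S338, F4006). Machine vertices: (121.300,51.134) → (125.168,62.616) → (136.556,66.751) → (146.889,60.425) → (148.386,48.402) → (139.920,39.735) → (127.865,40.951) → (121.300,51.134). Closed: final G1 returns to the first vertex.

**Shape 3** — `<path>` open polyline, stroke `#ff0000` → engrave (S338, F4006). Machine vertices: (91.260,81.287) → (138.154,139.299) → (195.871,74.147). Open path.

**Shape 4** — `<path>` open polyline, stroke `#ff0000` → engrave (S338, F4006). Machine vertices: (148.588,41.330) → (128.222,136.600) → (191.283,118.280) → (85.507,80.841) → (283.160,5.563) → (208.536,88.321). Open path.

; LightBurn 1.4.05
; GRBL device profile, absolute coords
G21
G90
G0 X46.004 Y25.307
M3 S338
G01 X301.234 Y41.906 F4006
G01 X229.180 Y73.171 F4006
G01 X37.675 Y95.323 F4006
G01 X132.103 Y34.330 F4006
G01 X215.500 Y108.668 F4006
G01 X46.004 Y25.307 F4006
M5
G0 X121.300 Y51.134
M3 S338
G01 X125.168 Y62.616 F4006
G01 X136.556 Y66.751 F4006
G01 X146.889 Y60.425 F4006
G01 X148.386 Y48.402 F4006
G01 X139.920 Y39.735 F4006
G01 X127.865 Y40.951 F4006
G01 X121.300 Y51.134 F4006
M5
G0 X91.260 Y81.287
M3 S338
G01 X138.154 Y139.299 F4006
G01 X195.871 Y74.147 F4006
M5
G0 X148.588 Y41.330
M3 S338
G01 X128.222 Y136.600 F4006
G01 X191.283 Y118.280 F4006
G01 X85.507 Y80.841 F4006
G01 X283.160 Y5.563 F4006
G01 X208.536 Y88.321 F4006
M5
G0 X0.000 Y0.000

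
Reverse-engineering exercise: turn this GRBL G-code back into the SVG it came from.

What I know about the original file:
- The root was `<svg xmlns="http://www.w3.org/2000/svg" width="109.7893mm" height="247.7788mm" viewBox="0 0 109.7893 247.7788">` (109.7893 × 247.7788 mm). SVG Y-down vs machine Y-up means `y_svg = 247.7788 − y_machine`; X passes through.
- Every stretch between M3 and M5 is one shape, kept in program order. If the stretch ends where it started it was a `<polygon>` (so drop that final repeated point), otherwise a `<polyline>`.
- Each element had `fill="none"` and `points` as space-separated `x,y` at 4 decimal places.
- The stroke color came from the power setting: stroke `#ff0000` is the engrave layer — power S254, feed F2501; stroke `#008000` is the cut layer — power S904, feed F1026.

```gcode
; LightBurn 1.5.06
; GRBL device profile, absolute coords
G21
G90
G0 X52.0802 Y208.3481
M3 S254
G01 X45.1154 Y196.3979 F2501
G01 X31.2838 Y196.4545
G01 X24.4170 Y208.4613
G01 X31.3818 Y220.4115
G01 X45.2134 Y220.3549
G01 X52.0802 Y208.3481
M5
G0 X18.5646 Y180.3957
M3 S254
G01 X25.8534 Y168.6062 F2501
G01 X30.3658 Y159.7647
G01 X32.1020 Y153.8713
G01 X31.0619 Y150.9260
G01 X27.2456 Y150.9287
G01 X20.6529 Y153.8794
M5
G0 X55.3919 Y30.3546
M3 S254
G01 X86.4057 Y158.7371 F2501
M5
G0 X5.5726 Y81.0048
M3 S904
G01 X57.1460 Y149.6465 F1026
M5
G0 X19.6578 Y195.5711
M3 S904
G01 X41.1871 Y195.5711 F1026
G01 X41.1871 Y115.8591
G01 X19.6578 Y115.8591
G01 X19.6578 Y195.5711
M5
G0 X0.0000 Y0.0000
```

<svg xmlns="http://www.w3.org/2000/svg" width="109.7893mm" height="247.7788mm" viewBox="0 0 109.7893 247.7788">
  <polygon points="52.0802,39.4307 45.1154,51.3809 31.2838,51.3243 24.4170,39.3175 31.3818,27.3673 45.2134,27.4239" fill="none" stroke="#ff0000"/>
  <polyline points="18.5646,67.3831 25.8534,79.1726 30.3658,88.0141 32.1020,93.9075 31.0619,96.8528 27.2456,96.8501 20.6529,93.8994" fill="none" stroke="#ff0000"/>
  <polyline points="55.3919,217.4242 86.4057,89.0417" fill="none" stroke="#ff0000"/>
  <polyline points="5.5726,166.7740 57.1460,98.1323" fill="none" stroke="#008000"/>
  <polygon points="19.6578,52.2077 41.1871,52.2077 41.1871,131.9197 19.6578,131.9197" fill="none" stroke="#008000"/>
</svg>

Machine Y-up, SVG Y-down with viewBox height 247.7788, so y_svg = 247.7788 − y_machine; X carries over.

Run 1: S254 ⇒ engrave layer `#ff0000`. The run returns to its start, so emit a `<polygon>` with points (Y-flipped): 52.0802,39.4307 45.1154,51.3809 31.2838,51.3243 24.4170,39.3175 31.3818,27.3673 45.2134,27.4239.

Run 2: S254 ⇒ engrave layer `#ff0000`. The run is open, so emit a `<polyline>` with points (Y-flipped): 18.5646,67.3831 25.8534,79.1726 30.3658,88.0141 32.1020,93.9075 31.0619,96.8528 27.2456,96.8501 20.6529,93.8994.

Run 3: power S254 maps to stroke `#ff0000` (engrave). The run is open, so emit a `<polyline>` with points (Y-flipped): 55.3919,217.4242 86.4057,89.0417.

Run 4: power S904 maps to stroke `#008000` (cut). The run is open, so emit a `<polyline>` with points (Y-flipped): 5.5726,166.7740 57.1460,98.1323.

Run 5: power S904 maps to stroke `#008000` (cut). The run returns to its start, so emit a `<polygon>` with points (Y-flipped): 19.6578,52.2077 41.1871,52.2077 41.1871,131.9197 19.6578,131.9197.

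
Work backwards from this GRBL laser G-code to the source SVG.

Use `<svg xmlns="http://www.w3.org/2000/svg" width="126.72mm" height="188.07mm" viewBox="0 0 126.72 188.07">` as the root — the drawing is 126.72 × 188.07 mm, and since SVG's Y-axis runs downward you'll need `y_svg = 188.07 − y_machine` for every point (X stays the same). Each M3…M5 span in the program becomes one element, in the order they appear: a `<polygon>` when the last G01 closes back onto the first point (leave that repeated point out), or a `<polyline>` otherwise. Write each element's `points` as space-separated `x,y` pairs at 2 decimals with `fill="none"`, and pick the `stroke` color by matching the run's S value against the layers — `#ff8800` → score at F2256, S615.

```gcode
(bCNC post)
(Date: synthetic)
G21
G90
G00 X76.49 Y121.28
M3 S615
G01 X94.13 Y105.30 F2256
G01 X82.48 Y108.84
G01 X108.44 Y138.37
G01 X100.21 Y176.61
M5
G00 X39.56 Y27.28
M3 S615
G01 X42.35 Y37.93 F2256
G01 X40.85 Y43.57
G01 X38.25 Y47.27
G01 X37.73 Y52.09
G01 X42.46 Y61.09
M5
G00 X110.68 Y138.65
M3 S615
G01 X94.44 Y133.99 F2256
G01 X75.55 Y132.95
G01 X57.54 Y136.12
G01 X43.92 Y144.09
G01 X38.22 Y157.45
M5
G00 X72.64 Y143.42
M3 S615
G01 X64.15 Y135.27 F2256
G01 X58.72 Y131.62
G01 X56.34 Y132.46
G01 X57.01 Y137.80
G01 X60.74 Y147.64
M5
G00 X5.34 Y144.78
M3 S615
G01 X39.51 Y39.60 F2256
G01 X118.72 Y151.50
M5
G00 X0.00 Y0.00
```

<svg xmlns="http://www.w3.org/2000/svg" width="126.72mm" height="188.07mm" viewBox="0 0 126.72 188.07">
  <polyline points="76.49,66.79 94.13,82.77 82.48,79.23 108.44,49.70 100.21,11.46" fill="none" stroke="#ff8800"/>
  <polyline points="39.56,160.79 42.35,150.14 40.85,144.50 38.25,140.80 37.73,135.98 42.46,126.98" fill="none" stroke="#ff8800"/>
  <polyline points="110.68,49.42 94.44,54.08 75.55,55.12 57.54,51.95 43.92,43.98 38.22,30.62" fill="none" stroke="#ff8800"/>
  <polyline points="72.64,44.65 64.15,52.80 58.72,56.45 56.34,55.61 57.01,50.27 60.74,40.43" fill="none" stroke="#ff8800"/>
  <polyline points="5.34,43.29 39.51,148.47 118.72,36.57" fill="none" stroke="#ff8800"/>
</svg>

Machine Y-up, SVG Y-down with viewBox height 188.07, so y_svg = 188.07 − y_machine; X carries over. Every run uses S615, so all elements get stroke `#ff8800` (score).

Run 1: The run is open, so emit a `<polyline>` with points (Y-flipped): 76.49,66.79 94.13,82.77 82.48,79.23 108.44,49.70 100.21,11.46.

Run 2: The run is open, so emit a `<polyline>` with points (Y-flipped): 39.56,160.79 42.35,150.14 40.85,144.50 38.25,140.80 37.73,135.98 42.46,126.98.

Run 3: The run is open, so emit a `<polyline>` with points (Y-flipped): 110.68,49.42 94.44,54.08 75.55,55.12 57.54,51.95 43.92,43.98 38.22,30.62.

Run 4: The run is open, so emit a `<polyline>` with points (Y-flipped): 72.64,44.65 64.15,52.80 58.72,56.45 56.34,55.61 57.01,50.27 60.74,40.43.

Run 5: The run is open, so emit a `<polyline>` with points (Y-flipped): 5.34,43.29 39.51,148.47 118.72,36.57.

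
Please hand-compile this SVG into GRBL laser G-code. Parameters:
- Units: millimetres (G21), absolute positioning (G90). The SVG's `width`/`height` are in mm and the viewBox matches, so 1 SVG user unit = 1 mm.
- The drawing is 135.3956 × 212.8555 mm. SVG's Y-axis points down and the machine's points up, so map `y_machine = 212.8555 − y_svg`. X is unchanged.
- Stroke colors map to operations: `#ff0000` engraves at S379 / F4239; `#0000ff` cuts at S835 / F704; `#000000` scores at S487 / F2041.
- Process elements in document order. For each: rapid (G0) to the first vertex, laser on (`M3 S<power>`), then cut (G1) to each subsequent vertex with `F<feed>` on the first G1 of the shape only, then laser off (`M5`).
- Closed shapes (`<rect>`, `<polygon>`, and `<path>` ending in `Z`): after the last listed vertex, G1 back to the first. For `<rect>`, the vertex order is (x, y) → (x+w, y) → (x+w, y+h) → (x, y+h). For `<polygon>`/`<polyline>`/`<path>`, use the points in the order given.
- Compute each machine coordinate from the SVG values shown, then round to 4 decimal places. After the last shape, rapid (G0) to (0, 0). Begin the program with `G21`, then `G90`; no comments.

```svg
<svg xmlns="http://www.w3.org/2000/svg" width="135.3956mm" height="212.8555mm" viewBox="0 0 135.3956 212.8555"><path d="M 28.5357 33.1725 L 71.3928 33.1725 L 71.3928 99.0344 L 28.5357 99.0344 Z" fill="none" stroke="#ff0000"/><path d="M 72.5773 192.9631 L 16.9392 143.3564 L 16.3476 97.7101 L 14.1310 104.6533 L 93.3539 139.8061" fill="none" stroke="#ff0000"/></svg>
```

G21
G90
G0 X28.5357 Y179.6830
M3 S379
G1 X71.3928 Y179.6830 F4239
G1 X71.3928 Y113.8211
G1 X28.5357 Y113.8211
G1 X28.5357 Y179.6830
M5
G0 X72.5773 Y19.8924
M3 S379
G1 X16.9392 Y69.4991 F4239
G1 X16.3476 Y115.1454
G1 X14.1310 Y108.2022
G1 X93.3539 Y73.0494
M5
G0 X0.0000 Y0.0000

viewBox `0 0 135.3956 212.8555` with mm width/height → 1 unit = 1 mm. Flip: y_m = 212.8555 − y_svg.

**Shape 1** — `<path>` rectangle, stroke `#ff0000` → engrave (S379, F4239). Machine vertices: (28.5357,179.6830) → (71.3928,179.6830) → (71.3928,113.8211) → (28.5357,113.8211) → (28.5357,179.6830). Closed: final G1 returns to the first vertex.

**Shape 2** — `<path>` open polyline, stroke `#ff0000` → engrave (S379, F4239). Machine vertices: (72.5773,19.8924) → (16.9392,69.4991) → (16.3476,115.1454) → (14.1310,108.2022) → (93.3539,73.0494). Open path.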